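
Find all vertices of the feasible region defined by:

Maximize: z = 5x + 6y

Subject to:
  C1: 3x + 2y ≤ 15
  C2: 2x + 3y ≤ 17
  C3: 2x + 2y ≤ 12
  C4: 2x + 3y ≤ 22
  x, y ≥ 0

(0, 0), (5, 0), (3, 3), (1, 5), (0, 5.667)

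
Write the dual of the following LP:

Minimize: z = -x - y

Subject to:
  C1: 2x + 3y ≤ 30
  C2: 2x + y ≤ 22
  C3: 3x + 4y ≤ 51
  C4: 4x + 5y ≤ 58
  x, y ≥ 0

Primal min cᵀx s.t. Ax ≤ b, x ≥ 0  →  Dual max −bᵀy s.t. Aᵀy ≥ −c, y ≥ 0.

Maximize: z = -30y1 - 22y2 - 51y3 - 58y4

Subject to:
  2y1 + 2y2 + 3y3 + 4y4 ≥ 1
  3y1 + y2 + 4y3 + 5y4 ≥ 1
  y1, y2, y3, y4 ≥ 0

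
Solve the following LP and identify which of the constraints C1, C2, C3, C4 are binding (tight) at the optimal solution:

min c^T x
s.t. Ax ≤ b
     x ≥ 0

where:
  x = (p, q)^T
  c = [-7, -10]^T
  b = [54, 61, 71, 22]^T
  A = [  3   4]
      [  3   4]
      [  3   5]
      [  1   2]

At p = 10, q = 6, compute slack b - a·x for each constraint:
  C1: 54 − 54 = 0  (binding)
  C2: 61 − 54 = 7  (slack)
  C3: 71 − 60 = 11  (slack)
  C4: 22 − 22 = 0  (binding)

Optimal: p = 10, q = 6
Binding: C1, C4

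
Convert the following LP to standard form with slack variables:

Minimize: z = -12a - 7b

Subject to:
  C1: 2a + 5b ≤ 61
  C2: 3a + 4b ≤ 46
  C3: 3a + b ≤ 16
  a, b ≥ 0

min z = -12a - 7b

s.t.
  2a + 5b + s1 = 61
  3a + 4b + s2 = 46
  3a + b + s3 = 16
  a, b, s1, s2, s3 ≥ 0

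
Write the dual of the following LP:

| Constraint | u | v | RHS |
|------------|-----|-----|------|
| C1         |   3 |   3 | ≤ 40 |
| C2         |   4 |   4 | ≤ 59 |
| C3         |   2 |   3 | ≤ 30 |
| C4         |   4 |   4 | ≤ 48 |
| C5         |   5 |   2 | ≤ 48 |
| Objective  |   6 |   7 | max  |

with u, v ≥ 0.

Primal max cᵀx s.t. Ax ≤ b, x ≥ 0  →  Dual min bᵀy s.t. Aᵀy ≥ c, y ≥ 0.

Minimize: z = 40y1 + 59y2 + 30y3 + 48y4 + 48y5

Subject to:
  3y1 + 4y2 + 2y3 + 4y4 + 5y5 ≥ 6
  3y1 + 4y2 + 3y3 + 4y4 + 2y5 ≥ 7
  y1, y2, y3, y4, y5 ≥ 0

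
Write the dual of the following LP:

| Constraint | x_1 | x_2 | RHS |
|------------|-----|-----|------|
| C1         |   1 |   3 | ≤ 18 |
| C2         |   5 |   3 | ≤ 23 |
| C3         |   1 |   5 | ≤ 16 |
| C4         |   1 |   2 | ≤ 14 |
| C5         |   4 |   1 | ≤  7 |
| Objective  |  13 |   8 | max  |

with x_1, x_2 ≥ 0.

Primal max cᵀx s.t. Ax ≤ b, x ≥ 0  →  Dual min bᵀy s.t. Aᵀy ≥ c, y ≥ 0.

Minimize: z = 18y1 + 23y2 + 16y3 + 14y4 + 7y5

Subject to:
  y1 + 5y2 + y3 + y4 + 4y5 ≥ 13
  3y1 + 3y2 + 5y3 + 2y4 + y5 ≥ 8
  y1, y2, y3, y4, y5 ≥ 0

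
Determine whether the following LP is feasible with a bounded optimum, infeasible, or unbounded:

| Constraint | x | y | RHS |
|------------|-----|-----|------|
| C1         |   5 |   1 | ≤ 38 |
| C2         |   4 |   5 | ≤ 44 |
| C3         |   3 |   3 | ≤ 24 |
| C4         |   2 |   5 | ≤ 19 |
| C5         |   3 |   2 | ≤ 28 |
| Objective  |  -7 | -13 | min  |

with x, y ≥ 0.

Feasible with a bounded optimal solution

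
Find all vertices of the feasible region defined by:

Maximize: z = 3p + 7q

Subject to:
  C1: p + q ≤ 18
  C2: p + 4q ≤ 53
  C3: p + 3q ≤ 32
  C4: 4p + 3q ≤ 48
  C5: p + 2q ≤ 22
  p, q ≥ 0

(0, 0), (12, 0), (6, 8), (2, 10), (0, 10.67)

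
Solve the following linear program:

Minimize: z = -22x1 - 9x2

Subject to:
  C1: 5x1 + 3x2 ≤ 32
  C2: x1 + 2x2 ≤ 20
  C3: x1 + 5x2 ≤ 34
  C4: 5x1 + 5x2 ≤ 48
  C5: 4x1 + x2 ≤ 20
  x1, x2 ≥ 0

Evaluate the objective at each vertex of the feasible region:
  z(0, 0) = 0
  z(5, 0) = -110
  z(4, 4) = -124  ←
  z(2.636, 6.273) = -114.5
  z(0, 6.8) = -61.2
The minimum is at x1 = 4, x2 = 4.

x1 = 4, x2 = 4, z = -124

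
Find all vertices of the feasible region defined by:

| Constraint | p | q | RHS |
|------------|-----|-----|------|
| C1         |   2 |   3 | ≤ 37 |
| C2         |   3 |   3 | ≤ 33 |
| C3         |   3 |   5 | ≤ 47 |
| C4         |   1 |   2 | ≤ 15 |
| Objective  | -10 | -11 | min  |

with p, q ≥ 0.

(0, 0), (11, 0), (7, 4), (0, 7.5)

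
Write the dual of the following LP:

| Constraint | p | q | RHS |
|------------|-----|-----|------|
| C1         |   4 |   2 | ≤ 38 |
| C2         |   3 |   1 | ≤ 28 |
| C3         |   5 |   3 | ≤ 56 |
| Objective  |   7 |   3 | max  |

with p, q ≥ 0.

Primal max cᵀx s.t. Ax ≤ b, x ≥ 0  →  Dual min bᵀy s.t. Aᵀy ≥ c, y ≥ 0.

Minimize: z = 38y1 + 28y2 + 56y3

Subject to:
  4y1 + 3y2 + 5y3 ≥ 7
  2y1 + y2 + 3y3 ≥ 3
  y1, y2, y3 ≥ 0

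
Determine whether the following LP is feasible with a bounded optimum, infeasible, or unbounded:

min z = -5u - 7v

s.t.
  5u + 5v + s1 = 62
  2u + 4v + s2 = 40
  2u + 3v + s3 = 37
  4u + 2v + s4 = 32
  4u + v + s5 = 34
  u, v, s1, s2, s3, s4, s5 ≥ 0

Feasible with a bounded optimal solution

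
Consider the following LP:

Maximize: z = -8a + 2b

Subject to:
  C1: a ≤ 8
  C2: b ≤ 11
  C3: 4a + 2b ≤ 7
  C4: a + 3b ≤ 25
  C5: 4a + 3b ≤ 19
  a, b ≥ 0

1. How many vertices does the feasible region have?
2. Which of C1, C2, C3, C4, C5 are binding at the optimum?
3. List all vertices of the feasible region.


1. 3
2. C3
3. (0, 0), (1.75, 0), (0, 3.5)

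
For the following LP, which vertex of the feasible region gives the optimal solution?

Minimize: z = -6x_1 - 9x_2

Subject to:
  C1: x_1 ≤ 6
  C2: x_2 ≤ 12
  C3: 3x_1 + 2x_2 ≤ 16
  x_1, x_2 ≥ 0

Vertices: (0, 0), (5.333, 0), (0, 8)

Evaluate the objective at each vertex of the feasible region:
  z(0, 0) = 0
  z(5.333, 0) = -32
  z(0, 8) = -72  ←
The minimum is at x_1 = 0, x_2 = 8.

(0, 8)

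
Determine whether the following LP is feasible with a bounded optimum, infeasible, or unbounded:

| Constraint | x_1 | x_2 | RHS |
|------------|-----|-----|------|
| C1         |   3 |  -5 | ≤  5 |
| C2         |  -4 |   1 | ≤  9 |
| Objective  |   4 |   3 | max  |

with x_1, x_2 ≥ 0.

Unbounded (objective can increase without bound)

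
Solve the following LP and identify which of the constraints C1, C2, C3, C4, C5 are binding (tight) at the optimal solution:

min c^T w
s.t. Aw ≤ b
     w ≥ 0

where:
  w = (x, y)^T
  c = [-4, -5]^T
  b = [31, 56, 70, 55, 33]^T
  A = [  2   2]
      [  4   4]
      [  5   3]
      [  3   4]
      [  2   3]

At x = 9, y = 5, compute slack b - a·x for each constraint:
  C1: 31 − 28 = 3  (slack)
  C2: 56 − 56 = 0  (binding)
  C3: 70 − 60 = 10  (slack)
  C4: 55 − 47 = 8  (slack)
  C5: 33 − 33 = 0  (binding)

Optimal: x = 9, y = 5
Binding: C2, C5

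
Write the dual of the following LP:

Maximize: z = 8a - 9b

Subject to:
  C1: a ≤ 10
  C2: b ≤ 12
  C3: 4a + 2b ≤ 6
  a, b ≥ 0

Primal max cᵀx s.t. Ax ≤ b, x ≥ 0  →  Dual min bᵀy s.t. Aᵀy ≥ c, y ≥ 0.

Minimize: z = 10y1 + 12y2 + 6y3

Subject to:
  y1 + 4y3 ≥ 8
  y2 + 2y3 ≥ -9
  y1, y2, y3 ≥ 0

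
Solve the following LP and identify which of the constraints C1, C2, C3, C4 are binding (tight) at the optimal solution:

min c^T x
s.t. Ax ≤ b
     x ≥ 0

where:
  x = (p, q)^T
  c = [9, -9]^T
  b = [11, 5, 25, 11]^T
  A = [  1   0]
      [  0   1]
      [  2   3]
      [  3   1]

At p = 0, q = 5, compute slack b - a·x for each constraint:
  C1: 11 − 0 = 11  (slack)
  C2: 5 − 5 = 0  (binding)
  C3: 25 − 15 = 10  (slack)
  C4: 11 − 5 = 6  (slack)

Optimal: p = 0, q = 5
Binding: C2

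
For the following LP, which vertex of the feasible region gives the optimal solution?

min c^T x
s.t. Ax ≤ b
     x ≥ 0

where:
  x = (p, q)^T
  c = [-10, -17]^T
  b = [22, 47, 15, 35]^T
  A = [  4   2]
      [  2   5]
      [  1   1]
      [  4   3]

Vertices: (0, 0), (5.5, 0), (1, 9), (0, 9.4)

Evaluate the objective at each vertex of the feasible region:
  z(0, 0) = 0
  z(5.5, 0) = -55
  z(1, 9) = -163  ←
  z(0, 9.4) = -159.8
The minimum is at p = 1, q = 9.

(1, 9)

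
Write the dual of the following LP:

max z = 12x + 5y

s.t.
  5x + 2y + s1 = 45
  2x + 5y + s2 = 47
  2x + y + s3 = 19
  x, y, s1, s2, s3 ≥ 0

Primal max cᵀx s.t. Ax ≤ b, x ≥ 0  →  Dual min bᵀy s.t. Aᵀy ≥ c, y ≥ 0.

Minimize: z = 45y1 + 47y2 + 19y3

Subject to:
  5y1 + 2y2 + 2y3 ≥ 12
  2y1 + 5y2 + y3 ≥ 5
  y1, y2, y3 ≥ 0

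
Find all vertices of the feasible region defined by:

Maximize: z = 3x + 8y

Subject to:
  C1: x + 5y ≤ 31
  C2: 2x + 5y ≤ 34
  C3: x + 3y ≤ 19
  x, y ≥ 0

(0, 0), (17, 0), (7, 4), (1, 6), (0, 6.2)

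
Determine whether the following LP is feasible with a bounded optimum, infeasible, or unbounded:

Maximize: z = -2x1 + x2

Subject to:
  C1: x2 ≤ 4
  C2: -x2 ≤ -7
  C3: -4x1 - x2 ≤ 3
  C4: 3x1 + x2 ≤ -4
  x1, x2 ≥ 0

Infeasible (no feasible solution exists)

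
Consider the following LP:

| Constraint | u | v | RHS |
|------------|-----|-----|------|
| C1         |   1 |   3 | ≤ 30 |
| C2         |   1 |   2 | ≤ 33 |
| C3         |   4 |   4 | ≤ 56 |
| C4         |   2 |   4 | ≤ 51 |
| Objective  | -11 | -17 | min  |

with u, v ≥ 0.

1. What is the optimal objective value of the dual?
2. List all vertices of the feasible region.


1. -202
2. (0, 0), (14, 0), (6, 8), (0, 10)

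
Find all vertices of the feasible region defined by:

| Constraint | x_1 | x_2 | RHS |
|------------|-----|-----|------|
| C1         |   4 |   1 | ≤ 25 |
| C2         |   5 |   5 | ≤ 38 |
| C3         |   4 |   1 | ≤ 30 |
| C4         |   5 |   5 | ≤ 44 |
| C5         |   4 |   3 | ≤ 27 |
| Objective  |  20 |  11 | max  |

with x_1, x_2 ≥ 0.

(0, 0), (6.25, 0), (6, 1), (4.2, 3.4), (0, 7.6)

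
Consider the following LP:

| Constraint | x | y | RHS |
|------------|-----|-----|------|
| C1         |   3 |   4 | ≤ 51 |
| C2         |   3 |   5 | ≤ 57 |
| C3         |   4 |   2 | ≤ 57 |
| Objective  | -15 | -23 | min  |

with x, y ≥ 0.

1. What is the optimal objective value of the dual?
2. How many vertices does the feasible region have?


1. -273
2. 5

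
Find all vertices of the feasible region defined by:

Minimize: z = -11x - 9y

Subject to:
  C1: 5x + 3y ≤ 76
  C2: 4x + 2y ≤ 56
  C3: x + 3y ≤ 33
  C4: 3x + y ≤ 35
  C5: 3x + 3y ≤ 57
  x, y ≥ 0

(0, 0), (11.67, 0), (9, 8), (0, 11)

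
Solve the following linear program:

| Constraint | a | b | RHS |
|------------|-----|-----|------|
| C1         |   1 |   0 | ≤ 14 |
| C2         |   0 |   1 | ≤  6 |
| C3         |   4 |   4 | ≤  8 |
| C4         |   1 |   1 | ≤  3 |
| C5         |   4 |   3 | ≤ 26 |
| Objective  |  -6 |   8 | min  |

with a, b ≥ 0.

Evaluate the objective at each vertex of the feasible region:
  z(0, 0) = 0
  z(2, 0) = -12  ←
  z(0, 2) = 16
The minimum is at a = 2, b = 0.

a = 2, b = 0, z = -12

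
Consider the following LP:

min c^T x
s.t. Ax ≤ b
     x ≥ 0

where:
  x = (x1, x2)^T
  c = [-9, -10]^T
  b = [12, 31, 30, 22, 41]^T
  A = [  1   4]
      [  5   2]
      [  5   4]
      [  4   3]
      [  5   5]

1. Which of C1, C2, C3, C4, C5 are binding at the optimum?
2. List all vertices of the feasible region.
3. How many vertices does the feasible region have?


1. C1, C4
2. (0, 0), (5.5, 0), (4, 2), (0, 3)
3. 4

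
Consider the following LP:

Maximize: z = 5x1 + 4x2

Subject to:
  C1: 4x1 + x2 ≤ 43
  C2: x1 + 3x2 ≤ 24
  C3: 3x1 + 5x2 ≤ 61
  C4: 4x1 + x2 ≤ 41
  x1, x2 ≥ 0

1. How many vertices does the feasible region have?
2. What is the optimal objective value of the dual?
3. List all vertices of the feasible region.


1. 4
2. 65
3. (0, 0), (10.25, 0), (9, 5), (0, 8)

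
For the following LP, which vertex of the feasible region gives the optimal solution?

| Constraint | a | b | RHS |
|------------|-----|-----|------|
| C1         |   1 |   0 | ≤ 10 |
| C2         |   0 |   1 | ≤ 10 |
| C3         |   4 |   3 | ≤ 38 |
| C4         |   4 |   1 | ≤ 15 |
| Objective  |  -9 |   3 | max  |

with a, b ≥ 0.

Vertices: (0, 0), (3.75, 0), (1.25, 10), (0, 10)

Evaluate the objective at each vertex of the feasible region:
  z(0, 0) = 0
  z(3.75, 0) = -33.75
  z(1.25, 10) = 18.75
  z(0, 10) = 30  ←
The maximum is at a = 0, b = 10.

(0, 10)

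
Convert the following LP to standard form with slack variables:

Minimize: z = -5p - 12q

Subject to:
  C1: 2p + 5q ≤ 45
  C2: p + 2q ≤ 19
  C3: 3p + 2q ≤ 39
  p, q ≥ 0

min z = -5p - 12q

s.t.
  2p + 5q + s1 = 45
  p + 2q + s2 = 19
  3p + 2q + s3 = 39
  p, q, s1, s2, s3 ≥ 0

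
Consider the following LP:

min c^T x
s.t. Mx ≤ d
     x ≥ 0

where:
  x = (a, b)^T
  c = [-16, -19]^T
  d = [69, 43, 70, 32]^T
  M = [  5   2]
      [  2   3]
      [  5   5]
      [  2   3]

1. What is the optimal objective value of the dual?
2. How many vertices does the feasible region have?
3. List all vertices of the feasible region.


1. -236
2. 5
3. (0, 0), (13.8, 0), (13.67, 0.3333), (10, 4), (0, 10.67)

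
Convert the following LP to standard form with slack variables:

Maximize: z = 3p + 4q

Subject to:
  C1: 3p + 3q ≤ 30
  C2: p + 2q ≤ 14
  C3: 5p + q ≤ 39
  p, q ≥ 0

max z = 3p + 4q

s.t.
  3p + 3q + s1 = 30
  p + 2q + s2 = 14
  5p + q + s3 = 39
  p, q, s1, s2, s3 ≥ 0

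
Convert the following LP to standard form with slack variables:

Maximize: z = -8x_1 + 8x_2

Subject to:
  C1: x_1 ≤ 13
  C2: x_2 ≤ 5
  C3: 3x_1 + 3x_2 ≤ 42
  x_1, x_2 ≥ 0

max z = -8x_1 + 8x_2

s.t.
  x_1 + s1 = 13
  x_2 + s2 = 5
  3x_1 + 3x_2 + s3 = 42
  x_1, x_2, s1, s2, s3 ≥ 0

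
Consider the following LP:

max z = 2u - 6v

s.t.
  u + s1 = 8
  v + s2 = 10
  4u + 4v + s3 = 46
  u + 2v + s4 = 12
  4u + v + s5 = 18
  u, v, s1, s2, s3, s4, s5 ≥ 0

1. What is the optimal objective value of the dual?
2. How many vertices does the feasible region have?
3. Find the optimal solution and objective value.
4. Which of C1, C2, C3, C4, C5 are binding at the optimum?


1. 9
2. 4
3. u = 4.5, v = 0, z = 9
4. C5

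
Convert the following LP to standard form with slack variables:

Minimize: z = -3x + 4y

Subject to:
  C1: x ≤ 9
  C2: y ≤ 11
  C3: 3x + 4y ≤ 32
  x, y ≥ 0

min z = -3x + 4y

s.t.
  x + s1 = 9
  y + s2 = 11
  3x + 4y + s3 = 32
  x, y, s1, s2, s3 ≥ 0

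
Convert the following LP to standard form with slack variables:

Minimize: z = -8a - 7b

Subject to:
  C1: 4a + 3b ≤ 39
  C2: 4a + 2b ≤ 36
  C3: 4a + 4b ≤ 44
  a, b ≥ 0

min z = -8a - 7b

s.t.
  4a + 3b + s1 = 39
  4a + 2b + s2 = 36
  4a + 4b + s3 = 44
  a, b, s1, s2, s3 ≥ 0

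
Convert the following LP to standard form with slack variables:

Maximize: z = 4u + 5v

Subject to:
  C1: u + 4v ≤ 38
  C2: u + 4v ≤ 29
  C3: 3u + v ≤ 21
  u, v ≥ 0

max z = 4u + 5v

s.t.
  u + 4v + s1 = 38
  u + 4v + s2 = 29
  3u + v + s3 = 21
  u, v, s1, s2, s3 ≥ 0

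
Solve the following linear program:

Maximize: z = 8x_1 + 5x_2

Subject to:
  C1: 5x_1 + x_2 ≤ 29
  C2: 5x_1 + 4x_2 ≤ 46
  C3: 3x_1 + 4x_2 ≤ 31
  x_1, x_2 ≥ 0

Evaluate the objective at each vertex of the feasible region:
  z(0, 0) = 0
  z(5.8, 0) = 46.4
  z(5, 4) = 60  ←
  z(0, 7.75) = 38.75
The maximum is at x_1 = 5, x_2 = 4.

x_1 = 5, x_2 = 4, z = 60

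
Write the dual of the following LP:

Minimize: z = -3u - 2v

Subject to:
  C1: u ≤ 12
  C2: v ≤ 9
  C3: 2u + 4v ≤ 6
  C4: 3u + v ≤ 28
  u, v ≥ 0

Primal min cᵀx s.t. Ax ≤ b, x ≥ 0  →  Dual max −bᵀy s.t. Aᵀy ≥ −c, y ≥ 0.

Maximize: z = -12y1 - 9y2 - 6y3 - 28y4

Subject to:
  y1 + 2y3 + 3y4 ≥ 3
  y2 + 4y3 + y4 ≥ 2
  y1, y2, y3, y4 ≥ 0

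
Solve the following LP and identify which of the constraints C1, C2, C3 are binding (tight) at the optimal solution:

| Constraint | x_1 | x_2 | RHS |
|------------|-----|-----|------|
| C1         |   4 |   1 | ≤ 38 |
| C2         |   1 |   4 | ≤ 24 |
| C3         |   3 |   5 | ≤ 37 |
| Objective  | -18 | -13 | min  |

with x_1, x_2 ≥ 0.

At x_1 = 9, x_2 = 2, compute slack b - a·x for each constraint:
  C1: 38 − 38 = 0  (binding)
  C2: 24 − 17 = 7  (slack)
  C3: 37 − 37 = 0  (binding)

Optimal: x_1 = 9, x_2 = 2
Binding: C1, C3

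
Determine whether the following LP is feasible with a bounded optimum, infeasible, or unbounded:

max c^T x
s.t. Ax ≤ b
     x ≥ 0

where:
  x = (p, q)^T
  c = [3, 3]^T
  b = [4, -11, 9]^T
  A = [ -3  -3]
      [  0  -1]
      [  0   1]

Infeasible (no feasible solution exists)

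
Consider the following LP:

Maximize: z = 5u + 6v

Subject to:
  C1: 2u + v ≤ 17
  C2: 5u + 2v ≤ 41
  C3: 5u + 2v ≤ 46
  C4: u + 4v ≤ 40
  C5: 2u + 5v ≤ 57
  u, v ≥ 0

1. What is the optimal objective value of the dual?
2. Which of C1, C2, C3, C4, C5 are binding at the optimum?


1. 74
2. C1, C4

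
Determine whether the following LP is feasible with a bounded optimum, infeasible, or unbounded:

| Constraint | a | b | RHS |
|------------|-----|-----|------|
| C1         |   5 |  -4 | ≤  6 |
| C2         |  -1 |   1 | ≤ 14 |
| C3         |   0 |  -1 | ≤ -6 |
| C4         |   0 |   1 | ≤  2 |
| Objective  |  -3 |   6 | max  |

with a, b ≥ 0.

Infeasible (no feasible solution exists)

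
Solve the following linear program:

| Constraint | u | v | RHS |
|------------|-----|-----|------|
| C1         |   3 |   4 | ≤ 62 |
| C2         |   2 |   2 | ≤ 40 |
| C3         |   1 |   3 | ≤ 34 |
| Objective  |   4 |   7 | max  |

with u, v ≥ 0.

Evaluate the objective at each vertex of the feasible region:
  z(0, 0) = 0
  z(20, 0) = 80
  z(18, 2) = 86
  z(10, 8) = 96  ←
  z(0, 11.33) = 79.33
The maximum is at u = 10, v = 8.

u = 10, v = 8, z = 96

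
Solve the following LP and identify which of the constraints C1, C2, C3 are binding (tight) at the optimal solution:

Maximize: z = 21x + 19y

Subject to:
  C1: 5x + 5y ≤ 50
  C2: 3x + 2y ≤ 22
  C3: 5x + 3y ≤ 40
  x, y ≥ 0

At x = 2, y = 8, compute slack b - a·x for each constraint:
  C1: 50 − 50 = 0  (binding)
  C2: 22 − 22 = 0  (binding)
  C3: 40 − 34 = 6  (slack)

Optimal: x = 2, y = 8
Binding: C1, C2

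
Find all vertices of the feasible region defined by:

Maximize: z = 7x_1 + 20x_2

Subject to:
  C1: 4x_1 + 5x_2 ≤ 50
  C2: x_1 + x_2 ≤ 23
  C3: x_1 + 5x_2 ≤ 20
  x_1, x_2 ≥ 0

(0, 0), (12.5, 0), (10, 2), (0, 4)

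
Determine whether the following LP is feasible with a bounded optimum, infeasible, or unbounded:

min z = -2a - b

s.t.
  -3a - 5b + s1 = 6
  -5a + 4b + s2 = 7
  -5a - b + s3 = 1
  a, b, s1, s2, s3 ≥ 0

Unbounded (objective can decrease without bound)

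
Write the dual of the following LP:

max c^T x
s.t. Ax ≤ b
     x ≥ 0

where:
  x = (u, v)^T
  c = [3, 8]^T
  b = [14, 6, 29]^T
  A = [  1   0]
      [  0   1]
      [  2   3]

Primal max cᵀx s.t. Ax ≤ b, x ≥ 0  →  Dual min bᵀy s.t. Aᵀy ≥ c, y ≥ 0.

Minimize: z = 14y1 + 6y2 + 29y3

Subject to:
  y1 + 2y3 ≥ 3
  y2 + 3y3 ≥ 8
  y1, y2, y3 ≥ 0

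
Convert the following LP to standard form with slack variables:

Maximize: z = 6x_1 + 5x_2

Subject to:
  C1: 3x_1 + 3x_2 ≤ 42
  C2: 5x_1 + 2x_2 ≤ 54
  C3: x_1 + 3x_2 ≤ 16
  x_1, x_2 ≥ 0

max z = 6x_1 + 5x_2

s.t.
  3x_1 + 3x_2 + s1 = 42
  5x_1 + 2x_2 + s2 = 54
  x_1 + 3x_2 + s3 = 16
  x_1, x_2, s1, s2, s3 ≥ 0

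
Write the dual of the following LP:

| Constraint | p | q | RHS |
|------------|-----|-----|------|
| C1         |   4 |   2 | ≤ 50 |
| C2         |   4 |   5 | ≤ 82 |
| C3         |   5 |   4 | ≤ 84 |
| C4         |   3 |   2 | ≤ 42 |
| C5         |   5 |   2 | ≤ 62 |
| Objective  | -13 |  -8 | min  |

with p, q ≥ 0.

Primal min cᵀx s.t. Ax ≤ b, x ≥ 0  →  Dual max −bᵀy s.t. Aᵀy ≥ −c, y ≥ 0.

Maximize: z = -50y1 - 82y2 - 84y3 - 42y4 - 62y5

Subject to:
  4y1 + 4y2 + 5y3 + 3y4 + 5y5 ≥ 13
  2y1 + 5y2 + 4y3 + 2y4 + 2y5 ≥ 8
  y1, y2, y3, y4, y5 ≥ 0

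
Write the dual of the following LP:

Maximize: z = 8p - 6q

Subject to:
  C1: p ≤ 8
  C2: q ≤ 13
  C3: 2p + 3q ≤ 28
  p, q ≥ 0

Primal max cᵀx s.t. Ax ≤ b, x ≥ 0  →  Dual min bᵀy s.t. Aᵀy ≥ c, y ≥ 0.

Minimize: z = 8y1 + 13y2 + 28y3

Subject to:
  y1 + 2y3 ≥ 8
  y2 + 3y3 ≥ -6
  y1, y2, y3 ≥ 0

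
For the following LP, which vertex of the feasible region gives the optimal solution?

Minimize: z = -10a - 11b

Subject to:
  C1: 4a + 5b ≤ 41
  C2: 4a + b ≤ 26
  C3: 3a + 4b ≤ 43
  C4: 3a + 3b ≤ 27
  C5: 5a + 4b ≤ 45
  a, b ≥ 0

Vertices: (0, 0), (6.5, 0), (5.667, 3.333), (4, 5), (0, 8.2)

Evaluate the objective at each vertex of the feasible region:
  z(0, 0) = 0
  z(6.5, 0) = -65
  z(5.667, 3.333) = -93.33
  z(4, 5) = -95  ←
  z(0, 8.2) = -90.2
The minimum is at a = 4, b = 5.

(4, 5)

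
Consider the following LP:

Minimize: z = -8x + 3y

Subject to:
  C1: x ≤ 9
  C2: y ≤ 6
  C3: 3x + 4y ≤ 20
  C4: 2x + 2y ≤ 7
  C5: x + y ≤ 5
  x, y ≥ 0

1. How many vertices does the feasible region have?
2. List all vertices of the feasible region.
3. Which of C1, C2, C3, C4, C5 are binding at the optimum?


1. 3
2. (0, 0), (3.5, 0), (0, 3.5)
3. C4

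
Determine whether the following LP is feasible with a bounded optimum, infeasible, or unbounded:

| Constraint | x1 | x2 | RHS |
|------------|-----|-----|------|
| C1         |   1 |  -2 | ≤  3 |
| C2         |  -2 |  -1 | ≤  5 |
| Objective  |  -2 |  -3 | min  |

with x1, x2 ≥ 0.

Unbounded (objective can decrease without bound)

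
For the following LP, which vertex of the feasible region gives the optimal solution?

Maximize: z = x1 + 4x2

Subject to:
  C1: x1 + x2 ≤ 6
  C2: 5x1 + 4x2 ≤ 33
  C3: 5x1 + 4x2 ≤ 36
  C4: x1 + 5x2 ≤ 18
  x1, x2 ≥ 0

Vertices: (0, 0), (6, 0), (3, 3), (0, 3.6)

Evaluate the objective at each vertex of the feasible region:
  z(0, 0) = 0
  z(6, 0) = 6
  z(3, 3) = 15  ←
  z(0, 3.6) = 14.4
The maximum is at x1 = 3, x2 = 3.

(3, 3)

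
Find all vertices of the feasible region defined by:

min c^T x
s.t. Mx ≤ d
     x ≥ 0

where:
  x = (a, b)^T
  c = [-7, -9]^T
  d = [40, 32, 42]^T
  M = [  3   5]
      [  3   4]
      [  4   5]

(0, 0), (10.5, 0), (8, 2), (0, 8)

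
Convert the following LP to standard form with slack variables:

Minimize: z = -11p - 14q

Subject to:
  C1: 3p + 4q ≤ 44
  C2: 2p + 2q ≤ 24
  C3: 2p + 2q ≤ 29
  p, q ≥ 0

min z = -11p - 14q

s.t.
  3p + 4q + s1 = 44
  2p + 2q + s2 = 24
  2p + 2q + s3 = 29
  p, q, s1, s2, s3 ≥ 0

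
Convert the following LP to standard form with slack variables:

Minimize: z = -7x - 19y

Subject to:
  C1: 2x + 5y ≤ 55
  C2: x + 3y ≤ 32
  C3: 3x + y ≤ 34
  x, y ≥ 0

min z = -7x - 19y

s.t.
  2x + 5y + s1 = 55
  x + 3y + s2 = 32
  3x + y + s3 = 34
  x, y, s1, s2, s3 ≥ 0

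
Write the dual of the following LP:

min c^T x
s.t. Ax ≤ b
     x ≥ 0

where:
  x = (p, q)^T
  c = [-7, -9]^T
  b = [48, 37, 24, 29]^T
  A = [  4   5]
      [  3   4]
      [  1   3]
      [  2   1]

Primal min cᵀx s.t. Ax ≤ b, x ≥ 0  →  Dual max −bᵀy s.t. Aᵀy ≥ −c, y ≥ 0.

Maximize: z = -48y1 - 37y2 - 24y3 - 29y4

Subject to:
  4y1 + 3y2 + y3 + 2y4 ≥ 7
  5y1 + 4y2 + 3y3 + y4 ≥ 9
  y1, y2, y3, y4 ≥ 0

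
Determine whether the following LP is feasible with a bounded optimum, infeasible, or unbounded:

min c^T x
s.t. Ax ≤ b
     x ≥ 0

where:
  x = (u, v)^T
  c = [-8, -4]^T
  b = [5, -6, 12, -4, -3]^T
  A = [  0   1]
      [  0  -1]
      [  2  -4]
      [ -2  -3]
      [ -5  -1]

Infeasible (no feasible solution exists)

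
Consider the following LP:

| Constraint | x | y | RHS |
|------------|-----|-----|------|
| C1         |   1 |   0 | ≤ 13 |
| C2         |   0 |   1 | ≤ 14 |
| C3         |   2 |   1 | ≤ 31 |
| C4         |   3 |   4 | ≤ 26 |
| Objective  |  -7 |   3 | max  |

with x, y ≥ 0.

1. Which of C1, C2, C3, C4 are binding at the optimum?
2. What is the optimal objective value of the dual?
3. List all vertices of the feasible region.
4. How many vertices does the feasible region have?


1. C4
2. 19.5
3. (0, 0), (8.667, 0), (0, 6.5)
4. 3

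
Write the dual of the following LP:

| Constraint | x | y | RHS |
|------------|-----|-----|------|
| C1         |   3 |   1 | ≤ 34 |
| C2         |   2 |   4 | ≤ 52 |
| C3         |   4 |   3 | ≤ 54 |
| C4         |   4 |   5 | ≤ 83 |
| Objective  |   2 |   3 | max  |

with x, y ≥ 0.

Primal max cᵀx s.t. Ax ≤ b, x ≥ 0  →  Dual min bᵀy s.t. Aᵀy ≥ c, y ≥ 0.

Minimize: z = 34y1 + 52y2 + 54y3 + 83y4

Subject to:
  3y1 + 2y2 + 4y3 + 4y4 ≥ 2
  y1 + 4y2 + 3y3 + 5y4 ≥ 3
  y1, y2, y3, y4 ≥ 0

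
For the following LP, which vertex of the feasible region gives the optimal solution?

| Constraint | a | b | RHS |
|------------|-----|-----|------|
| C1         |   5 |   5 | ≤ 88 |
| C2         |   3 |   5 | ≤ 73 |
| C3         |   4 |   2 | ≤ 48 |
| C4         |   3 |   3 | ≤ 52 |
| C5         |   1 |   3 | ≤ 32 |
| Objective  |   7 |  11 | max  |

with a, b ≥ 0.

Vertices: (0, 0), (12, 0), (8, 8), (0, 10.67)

Evaluate the objective at each vertex of the feasible region:
  z(0, 0) = 0
  z(12, 0) = 84
  z(8, 8) = 144  ←
  z(0, 10.67) = 117.3
The maximum is at a = 8, b = 8.

(8, 8)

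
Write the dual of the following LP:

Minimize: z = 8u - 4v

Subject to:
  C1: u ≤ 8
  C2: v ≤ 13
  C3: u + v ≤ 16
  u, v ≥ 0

Primal min cᵀx s.t. Ax ≤ b, x ≥ 0  →  Dual max −bᵀy s.t. Aᵀy ≥ −c, y ≥ 0.

Maximize: z = -8y1 - 13y2 - 16y3

Subject to:
  y1 + y3 ≥ -8
  y2 + y3 ≥ 4
  y1, y2, y3 ≥ 0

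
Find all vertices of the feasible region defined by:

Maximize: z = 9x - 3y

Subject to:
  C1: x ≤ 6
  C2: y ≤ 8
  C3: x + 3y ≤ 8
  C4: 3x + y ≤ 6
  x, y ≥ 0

(0, 0), (2, 0), (1.25, 2.25), (0, 2.667)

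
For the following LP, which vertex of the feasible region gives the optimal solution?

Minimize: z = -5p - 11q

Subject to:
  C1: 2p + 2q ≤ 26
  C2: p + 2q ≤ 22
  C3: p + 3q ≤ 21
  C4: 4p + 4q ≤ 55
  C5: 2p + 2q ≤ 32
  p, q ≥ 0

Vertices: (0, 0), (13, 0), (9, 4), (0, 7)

Evaluate the objective at each vertex of the feasible region:
  z(0, 0) = 0
  z(13, 0) = -65
  z(9, 4) = -89  ←
  z(0, 7) = -77
The minimum is at p = 9, q = 4.

(9, 4)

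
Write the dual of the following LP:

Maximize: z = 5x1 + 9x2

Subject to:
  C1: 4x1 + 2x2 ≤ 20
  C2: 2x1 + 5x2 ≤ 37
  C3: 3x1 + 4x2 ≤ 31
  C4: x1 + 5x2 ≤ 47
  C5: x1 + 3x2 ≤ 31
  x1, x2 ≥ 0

Primal max cᵀx s.t. Ax ≤ b, x ≥ 0  →  Dual min bᵀy s.t. Aᵀy ≥ c, y ≥ 0.

Minimize: z = 20y1 + 37y2 + 31y3 + 47y4 + 31y5

Subject to:
  4y1 + 2y2 + 3y3 + y4 + y5 ≥ 5
  2y1 + 5y2 + 4y3 + 5y4 + 3y5 ≥ 9
  y1, y2, y3, y4, y5 ≥ 0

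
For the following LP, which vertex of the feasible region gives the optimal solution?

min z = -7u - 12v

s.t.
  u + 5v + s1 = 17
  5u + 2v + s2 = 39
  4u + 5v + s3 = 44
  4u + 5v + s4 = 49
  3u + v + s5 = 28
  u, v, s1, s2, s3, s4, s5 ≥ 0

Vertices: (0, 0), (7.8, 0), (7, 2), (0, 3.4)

Evaluate the objective at each vertex of the feasible region:
  z(0, 0) = 0
  z(7.8, 0) = -54.6
  z(7, 2) = -73  ←
  z(0, 3.4) = -40.8
The minimum is at u = 7, v = 2.

(7, 2)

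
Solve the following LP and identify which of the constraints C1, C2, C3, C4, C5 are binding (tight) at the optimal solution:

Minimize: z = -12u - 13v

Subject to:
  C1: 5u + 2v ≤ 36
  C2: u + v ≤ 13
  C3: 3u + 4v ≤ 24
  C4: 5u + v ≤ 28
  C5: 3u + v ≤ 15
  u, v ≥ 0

At u = 4, v = 3, compute slack b - a·x for each constraint:
  C1: 36 − 26 = 10  (slack)
  C2: 13 − 7 = 6  (slack)
  C3: 24 − 24 = 0  (binding)
  C4: 28 − 23 = 5  (slack)
  C5: 15 − 15 = 0  (binding)

Optimal: u = 4, v = 3
Binding: C3, C5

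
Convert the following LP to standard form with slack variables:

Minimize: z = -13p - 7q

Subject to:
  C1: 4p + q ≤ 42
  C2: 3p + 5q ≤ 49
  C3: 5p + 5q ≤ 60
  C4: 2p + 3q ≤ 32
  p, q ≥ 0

min z = -13p - 7q

s.t.
  4p + q + s1 = 42
  3p + 5q + s2 = 49
  5p + 5q + s3 = 60
  2p + 3q + s4 = 32
  p, q, s1, s2, s3, s4 ≥ 0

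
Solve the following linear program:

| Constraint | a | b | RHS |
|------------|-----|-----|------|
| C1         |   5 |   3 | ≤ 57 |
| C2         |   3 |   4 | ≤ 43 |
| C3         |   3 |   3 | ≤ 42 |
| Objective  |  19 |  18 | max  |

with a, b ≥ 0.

Evaluate the objective at each vertex of the feasible region:
  z(0, 0) = 0
  z(11.4, 0) = 216.6
  z(9, 4) = 243  ←
  z(0, 10.75) = 193.5
The maximum is at a = 9, b = 4.

a = 9, b = 4, z = 243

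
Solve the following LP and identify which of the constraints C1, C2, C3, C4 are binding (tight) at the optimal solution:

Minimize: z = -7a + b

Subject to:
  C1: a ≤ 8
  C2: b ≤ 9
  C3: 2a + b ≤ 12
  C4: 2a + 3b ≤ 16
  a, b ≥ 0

At a = 6, b = 0, compute slack b - a·x for each constraint:
  C1: 8 − 6 = 2  (slack)
  C2: 9 − 0 = 9  (slack)
  C3: 12 − 12 = 0  (binding)
  C4: 16 − 12 = 4  (slack)

Optimal: a = 6, b = 0
Binding: C3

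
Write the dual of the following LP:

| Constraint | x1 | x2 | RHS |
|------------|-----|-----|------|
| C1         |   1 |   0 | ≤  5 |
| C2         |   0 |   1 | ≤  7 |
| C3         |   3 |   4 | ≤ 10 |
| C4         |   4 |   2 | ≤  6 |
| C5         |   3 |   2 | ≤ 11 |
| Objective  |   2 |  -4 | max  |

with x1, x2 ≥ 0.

Primal max cᵀx s.t. Ax ≤ b, x ≥ 0  →  Dual min bᵀy s.t. Aᵀy ≥ c, y ≥ 0.

Minimize: z = 5y1 + 7y2 + 10y3 + 6y4 + 11y5

Subject to:
  y1 + 3y3 + 4y4 + 3y5 ≥ 2
  y2 + 4y3 + 2y4 + 2y5 ≥ -4
  y1, y2, y3, y4, y5 ≥ 0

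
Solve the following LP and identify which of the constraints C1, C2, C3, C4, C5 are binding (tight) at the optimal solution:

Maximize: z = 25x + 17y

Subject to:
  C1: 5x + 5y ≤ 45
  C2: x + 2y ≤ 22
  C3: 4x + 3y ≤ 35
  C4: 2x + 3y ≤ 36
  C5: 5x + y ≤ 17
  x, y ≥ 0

At x = 2, y = 7, compute slack b - a·x for each constraint:
  C1: 45 − 45 = 0  (binding)
  C2: 22 − 16 = 6  (slack)
  C3: 35 − 29 = 6  (slack)
  C4: 36 − 25 = 11  (slack)
  C5: 17 − 17 = 0  (binding)

Optimal: x = 2, y = 7
Binding: C1, C5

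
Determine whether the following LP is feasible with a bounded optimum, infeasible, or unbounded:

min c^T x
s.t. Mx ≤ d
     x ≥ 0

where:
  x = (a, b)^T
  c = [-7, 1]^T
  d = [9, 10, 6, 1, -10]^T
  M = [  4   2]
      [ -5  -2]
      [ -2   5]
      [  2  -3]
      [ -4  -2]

Infeasible (no feasible solution exists)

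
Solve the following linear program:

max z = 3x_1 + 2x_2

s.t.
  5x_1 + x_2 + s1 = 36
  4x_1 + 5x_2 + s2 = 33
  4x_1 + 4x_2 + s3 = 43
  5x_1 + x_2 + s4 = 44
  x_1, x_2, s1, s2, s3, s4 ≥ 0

Evaluate the objective at each vertex of the feasible region:
  z(0, 0) = 0
  z(7.2, 0) = 21.6
  z(7, 1) = 23  ←
  z(0, 6.6) = 13.2
The maximum is at x_1 = 7, x_2 = 1.

x_1 = 7, x_2 = 1, z = 23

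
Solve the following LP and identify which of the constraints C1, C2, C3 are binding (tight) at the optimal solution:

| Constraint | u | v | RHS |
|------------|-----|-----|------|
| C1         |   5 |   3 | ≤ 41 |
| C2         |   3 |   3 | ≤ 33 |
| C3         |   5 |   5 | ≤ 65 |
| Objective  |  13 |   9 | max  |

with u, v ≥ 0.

At u = 4, v = 7, compute slack b - a·x for each constraint:
  C1: 41 − 41 = 0  (binding)
  C2: 33 − 33 = 0  (binding)
  C3: 65 − 55 = 10  (slack)

Optimal: u = 4, v = 7
Binding: C1, C2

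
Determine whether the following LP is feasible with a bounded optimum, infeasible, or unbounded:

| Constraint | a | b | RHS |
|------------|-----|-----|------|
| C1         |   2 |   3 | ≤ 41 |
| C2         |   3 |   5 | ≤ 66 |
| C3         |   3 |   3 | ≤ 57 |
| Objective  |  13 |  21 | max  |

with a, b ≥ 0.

Feasible with a bounded optimal solution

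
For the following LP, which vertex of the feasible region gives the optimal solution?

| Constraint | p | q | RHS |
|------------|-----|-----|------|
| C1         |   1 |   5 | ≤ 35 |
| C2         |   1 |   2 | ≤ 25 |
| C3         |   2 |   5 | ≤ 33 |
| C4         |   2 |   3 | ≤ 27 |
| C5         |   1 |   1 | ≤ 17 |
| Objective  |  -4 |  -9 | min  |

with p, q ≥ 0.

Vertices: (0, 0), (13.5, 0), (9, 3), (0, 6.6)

Evaluate the objective at each vertex of the feasible region:
  z(0, 0) = 0
  z(13.5, 0) = -54
  z(9, 3) = -63  ←
  z(0, 6.6) = -59.4
The minimum is at p = 9, q = 3.

(9, 3)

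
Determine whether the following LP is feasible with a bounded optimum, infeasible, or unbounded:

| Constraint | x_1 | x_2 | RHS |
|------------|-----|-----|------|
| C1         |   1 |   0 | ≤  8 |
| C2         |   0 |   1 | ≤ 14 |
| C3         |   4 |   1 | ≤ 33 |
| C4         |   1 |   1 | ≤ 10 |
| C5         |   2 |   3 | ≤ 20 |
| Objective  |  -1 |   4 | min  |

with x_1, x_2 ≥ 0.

Feasible with a bounded optimal solution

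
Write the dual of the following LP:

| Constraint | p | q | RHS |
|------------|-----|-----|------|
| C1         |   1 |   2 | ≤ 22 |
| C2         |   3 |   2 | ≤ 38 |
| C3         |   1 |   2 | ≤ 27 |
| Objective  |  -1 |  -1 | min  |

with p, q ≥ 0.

Primal min cᵀx s.t. Ax ≤ b, x ≥ 0  →  Dual max −bᵀy s.t. Aᵀy ≥ −c, y ≥ 0.

Maximize: z = -22y1 - 38y2 - 27y3

Subject to:
  y1 + 3y2 + y3 ≥ 1
  2y1 + 2y2 + 2y3 ≥ 1
  y1, y2, y3 ≥ 0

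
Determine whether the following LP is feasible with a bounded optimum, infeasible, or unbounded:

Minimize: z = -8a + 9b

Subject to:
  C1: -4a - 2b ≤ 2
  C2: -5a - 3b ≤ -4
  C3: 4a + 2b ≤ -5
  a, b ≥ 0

Infeasible (no feasible solution exists)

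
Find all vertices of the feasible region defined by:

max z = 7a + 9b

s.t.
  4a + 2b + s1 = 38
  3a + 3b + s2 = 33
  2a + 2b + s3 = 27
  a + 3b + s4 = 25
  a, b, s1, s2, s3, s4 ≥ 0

(0, 0), (9.5, 0), (8, 3), (4, 7), (0, 8.333)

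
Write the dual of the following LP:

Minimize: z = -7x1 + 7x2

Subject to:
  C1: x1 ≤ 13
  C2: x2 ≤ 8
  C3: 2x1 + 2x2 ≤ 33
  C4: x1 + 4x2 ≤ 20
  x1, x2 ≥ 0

Primal min cᵀx s.t. Ax ≤ b, x ≥ 0  →  Dual max −bᵀy s.t. Aᵀy ≥ −c, y ≥ 0.

Maximize: z = -13y1 - 8y2 - 33y3 - 20y4

Subject to:
  y1 + 2y3 + y4 ≥ 7
  y2 + 2y3 + 4y4 ≥ -7
  y1, y2, y3, y4 ≥ 0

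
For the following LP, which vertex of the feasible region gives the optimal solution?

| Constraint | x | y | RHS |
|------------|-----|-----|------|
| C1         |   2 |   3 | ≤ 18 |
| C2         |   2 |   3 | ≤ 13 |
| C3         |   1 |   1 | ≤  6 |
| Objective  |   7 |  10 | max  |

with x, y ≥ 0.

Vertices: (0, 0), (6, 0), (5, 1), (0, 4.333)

Evaluate the objective at each vertex of the feasible region:
  z(0, 0) = 0
  z(6, 0) = 42
  z(5, 1) = 45  ←
  z(0, 4.333) = 43.33
The maximum is at x = 5, y = 1.

(5, 1)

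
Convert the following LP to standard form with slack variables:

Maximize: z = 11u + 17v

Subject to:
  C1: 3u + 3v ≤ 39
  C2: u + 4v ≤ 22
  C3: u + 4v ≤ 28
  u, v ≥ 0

max z = 11u + 17v

s.t.
  3u + 3v + s1 = 39
  u + 4v + s2 = 22
  u + 4v + s3 = 28
  u, v, s1, s2, s3 ≥ 0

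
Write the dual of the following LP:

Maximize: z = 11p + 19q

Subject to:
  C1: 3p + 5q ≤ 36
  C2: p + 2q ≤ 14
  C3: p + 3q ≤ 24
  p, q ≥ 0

Primal max cᵀx s.t. Ax ≤ b, x ≥ 0  →  Dual min bᵀy s.t. Aᵀy ≥ c, y ≥ 0.

Minimize: z = 36y1 + 14y2 + 24y3

Subject to:
  3y1 + y2 + y3 ≥ 11
  5y1 + 2y2 + 3y3 ≥ 19
  y1, y2, y3 ≥ 0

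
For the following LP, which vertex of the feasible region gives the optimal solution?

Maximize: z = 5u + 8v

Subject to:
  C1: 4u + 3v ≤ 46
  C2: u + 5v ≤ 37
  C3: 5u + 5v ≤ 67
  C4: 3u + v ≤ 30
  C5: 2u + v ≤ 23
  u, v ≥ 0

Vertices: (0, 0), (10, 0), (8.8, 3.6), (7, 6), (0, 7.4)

Evaluate the objective at each vertex of the feasible region:
  z(0, 0) = 0
  z(10, 0) = 50
  z(8.8, 3.6) = 72.8
  z(7, 6) = 83  ←
  z(0, 7.4) = 59.2
The maximum is at u = 7, v = 6.

(7, 6)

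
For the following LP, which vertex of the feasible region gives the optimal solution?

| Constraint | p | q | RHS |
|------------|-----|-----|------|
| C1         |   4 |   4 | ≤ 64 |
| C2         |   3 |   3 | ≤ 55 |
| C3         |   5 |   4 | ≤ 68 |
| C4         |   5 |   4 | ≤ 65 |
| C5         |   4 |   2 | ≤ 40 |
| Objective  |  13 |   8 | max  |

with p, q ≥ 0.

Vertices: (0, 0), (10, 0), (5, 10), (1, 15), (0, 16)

Evaluate the objective at each vertex of the feasible region:
  z(0, 0) = 0
  z(10, 0) = 130
  z(5, 10) = 145  ←
  z(1, 15) = 133
  z(0, 16) = 128
The maximum is at p = 5, q = 10.

(5, 10)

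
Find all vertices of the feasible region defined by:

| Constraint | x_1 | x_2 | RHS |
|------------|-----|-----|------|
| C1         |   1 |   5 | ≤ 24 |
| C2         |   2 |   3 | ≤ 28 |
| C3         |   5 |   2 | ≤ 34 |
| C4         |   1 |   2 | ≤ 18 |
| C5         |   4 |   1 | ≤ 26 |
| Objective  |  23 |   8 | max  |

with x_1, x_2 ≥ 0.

(0, 0), (6.5, 0), (6, 2), (5.304, 3.739), (0, 4.8)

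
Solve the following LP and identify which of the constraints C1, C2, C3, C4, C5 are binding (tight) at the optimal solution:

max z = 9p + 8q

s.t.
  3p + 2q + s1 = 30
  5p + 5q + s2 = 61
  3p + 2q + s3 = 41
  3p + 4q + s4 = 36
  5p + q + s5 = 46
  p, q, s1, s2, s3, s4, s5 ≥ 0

At p = 8, q = 3, compute slack b - a·x for each constraint:
  C1: 30 − 30 = 0  (binding)
  C2: 61 − 55 = 6  (slack)
  C3: 41 − 30 = 11  (slack)
  C4: 36 − 36 = 0  (binding)
  C5: 46 − 43 = 3  (slack)

Optimal: p = 8, q = 3
Binding: C1, C4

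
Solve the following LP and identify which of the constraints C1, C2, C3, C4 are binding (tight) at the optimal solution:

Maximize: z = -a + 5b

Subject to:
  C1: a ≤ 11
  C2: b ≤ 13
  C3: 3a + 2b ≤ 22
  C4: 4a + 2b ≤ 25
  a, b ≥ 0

At a = 0, b = 11, compute slack b - a·x for each constraint:
  C1: 11 − 0 = 11  (slack)
  C2: 13 − 11 = 2  (slack)
  C3: 22 − 22 = 0  (binding)
  C4: 25 − 22 = 3  (slack)

Optimal: a = 0, b = 11
Binding: C3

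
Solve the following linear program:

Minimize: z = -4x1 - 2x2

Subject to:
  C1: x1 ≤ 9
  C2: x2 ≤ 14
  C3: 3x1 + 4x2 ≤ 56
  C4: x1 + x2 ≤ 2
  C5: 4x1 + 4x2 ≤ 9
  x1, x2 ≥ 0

Evaluate the objective at each vertex of the feasible region:
  z(0, 0) = 0
  z(2, 0) = -8  ←
  z(0, 2) = -4
The minimum is at x1 = 2, x2 = 0.

x1 = 2, x2 = 0, z = -8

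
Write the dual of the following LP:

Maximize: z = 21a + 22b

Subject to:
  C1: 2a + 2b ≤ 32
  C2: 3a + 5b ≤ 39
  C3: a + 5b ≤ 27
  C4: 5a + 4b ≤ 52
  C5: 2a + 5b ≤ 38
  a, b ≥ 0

Primal max cᵀx s.t. Ax ≤ b, x ≥ 0  →  Dual min bᵀy s.t. Aᵀy ≥ c, y ≥ 0.

Minimize: z = 32y1 + 39y2 + 27y3 + 52y4 + 38y5

Subject to:
  2y1 + 3y2 + y3 + 5y4 + 2y5 ≥ 21
  2y1 + 5y2 + 5y3 + 4y4 + 5y5 ≥ 22
  y1, y2, y3, y4, y5 ≥ 0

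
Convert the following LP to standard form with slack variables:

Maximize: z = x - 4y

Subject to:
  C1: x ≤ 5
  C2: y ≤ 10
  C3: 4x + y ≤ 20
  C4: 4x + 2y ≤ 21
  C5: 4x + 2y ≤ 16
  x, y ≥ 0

max z = x - 4y

s.t.
  x + s1 = 5
  y + s2 = 10
  4x + y + s3 = 20
  4x + 2y + s4 = 21
  4x + 2y + s5 = 16
  x, y, s1, s2, s3, s4, s5 ≥ 0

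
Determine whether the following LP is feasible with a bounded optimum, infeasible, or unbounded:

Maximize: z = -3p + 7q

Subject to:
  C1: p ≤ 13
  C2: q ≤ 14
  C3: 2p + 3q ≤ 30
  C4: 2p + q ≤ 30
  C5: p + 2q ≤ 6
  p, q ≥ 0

Feasible with a bounded optimal solution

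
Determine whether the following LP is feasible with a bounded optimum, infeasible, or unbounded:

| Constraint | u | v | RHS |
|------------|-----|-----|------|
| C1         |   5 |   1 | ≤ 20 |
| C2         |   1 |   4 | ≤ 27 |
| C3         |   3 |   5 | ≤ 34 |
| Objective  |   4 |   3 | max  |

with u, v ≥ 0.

Feasible with a bounded optimal solution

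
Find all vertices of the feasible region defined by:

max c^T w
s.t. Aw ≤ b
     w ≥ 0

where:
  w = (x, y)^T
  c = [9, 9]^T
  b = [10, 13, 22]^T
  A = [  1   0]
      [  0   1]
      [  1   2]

(0, 0), (10, 0), (10, 6), (0, 11)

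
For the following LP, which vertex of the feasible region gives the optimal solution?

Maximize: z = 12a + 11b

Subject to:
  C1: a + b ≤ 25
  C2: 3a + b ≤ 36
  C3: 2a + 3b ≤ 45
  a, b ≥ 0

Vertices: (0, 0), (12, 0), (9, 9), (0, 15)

Evaluate the objective at each vertex of the feasible region:
  z(0, 0) = 0
  z(12, 0) = 144
  z(9, 9) = 207  ←
  z(0, 15) = 165
The maximum is at a = 9, b = 9.

(9, 9)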